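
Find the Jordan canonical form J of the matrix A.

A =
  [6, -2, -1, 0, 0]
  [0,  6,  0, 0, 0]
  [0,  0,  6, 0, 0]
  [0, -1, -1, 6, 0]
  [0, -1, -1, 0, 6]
J_2(6) ⊕ J_2(6) ⊕ J_1(6)

The characteristic polynomial is
  det(x·I − A) = x^5 - 30*x^4 + 360*x^3 - 2160*x^2 + 6480*x - 7776 = (x - 6)^5

Eigenvalues and multiplicities (the geometric multiplicity of λ is n − rank(A − λI), which equals the number of Jordan blocks for λ):
  λ = 6: algebraic multiplicity = 5, geometric multiplicity = 3

Determining the block sizes for each eigenvalue:
  λ = 6: with am = 5 and gm = 3, the partition is not yet determined (e.g. several partitions of 5 into 3 parts exist). Let N = A − (6)·I. Computing rank(N^1) = 2, rank(N^2) = 0; the number of blocks of size ≥ j is rank(N^{j−1}) − rank(N^j), giving [3, 2]. So we have 2 block(s) of size 2, 1 block(s) of size 1 → block sizes [2, 2, 1]

Assembling the blocks gives a Jordan form
J =
  [6, 1, 0, 0, 0]
  [0, 6, 0, 0, 0]
  [0, 0, 6, 1, 0]
  [0, 0, 0, 6, 0]
  [0, 0, 0, 0, 6]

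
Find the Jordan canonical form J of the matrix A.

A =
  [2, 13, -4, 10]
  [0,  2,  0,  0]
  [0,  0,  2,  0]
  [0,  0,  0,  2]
J_2(2) ⊕ J_1(2) ⊕ J_1(2)

The characteristic polynomial is
  det(x·I − A) = x^4 - 8*x^3 + 24*x^2 - 32*x + 16 = (x - 2)^4

Eigenvalues and multiplicities (the geometric multiplicity of λ is n − rank(A − λI), which equals the number of Jordan blocks for λ):
  λ = 2: algebraic multiplicity = 4, geometric multiplicity = 3

Determining the block sizes for each eigenvalue:
  λ = 2: 3 blocks summing to 4 forces exactly one block of size 2 and the rest size 1 → block sizes [2, 1, 1]

Assembling the blocks gives a Jordan form
J =
  [2, 1, 0, 0]
  [0, 2, 0, 0]
  [0, 0, 2, 0]
  [0, 0, 0, 2]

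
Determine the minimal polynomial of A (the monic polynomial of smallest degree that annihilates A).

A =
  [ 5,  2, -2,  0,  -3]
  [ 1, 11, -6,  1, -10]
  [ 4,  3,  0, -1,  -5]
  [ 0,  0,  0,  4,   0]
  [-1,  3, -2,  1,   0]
x^3 - 12*x^2 + 48*x - 64

The characteristic polynomial is χ_A(x) = (x - 4)^5, so the eigenvalues are known. The minimal polynomial is
  m_A(x) = Π_λ (x − λ)^{k_λ}
where k_λ is the size of the *largest* Jordan block for λ (equivalently, the smallest k with (A − λI)^k v = 0 for every generalised eigenvector v of λ).

  λ = 4: largest Jordan block has size 3, contributing (x − 4)^3

So m_A(x) = (x - 4)^3 = x^3 - 12*x^2 + 48*x - 64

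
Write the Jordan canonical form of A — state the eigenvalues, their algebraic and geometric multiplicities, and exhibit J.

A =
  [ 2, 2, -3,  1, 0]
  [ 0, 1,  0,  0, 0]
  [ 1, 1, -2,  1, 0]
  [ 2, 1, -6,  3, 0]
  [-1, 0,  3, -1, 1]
J_2(1) ⊕ J_2(1) ⊕ J_1(1)

The characteristic polynomial is
  det(x·I − A) = x^5 - 5*x^4 + 10*x^3 - 10*x^2 + 5*x - 1 = (x - 1)^5

Eigenvalues and multiplicities (the geometric multiplicity of λ is n − rank(A − λI), which equals the number of Jordan blocks for λ):
  λ = 1: algebraic multiplicity = 5, geometric multiplicity = 3

Determining the block sizes for each eigenvalue:
  λ = 1: with am = 5 and gm = 3, the partition is not yet determined (e.g. several partitions of 5 into 3 parts exist). Let N = A − (1)·I. Computing rank(N^1) = 2, rank(N^2) = 0; the number of blocks of size ≥ j is rank(N^{j−1}) − rank(N^j), giving [3, 2]. So we have 2 block(s) of size 2, 1 block(s) of size 1 → block sizes [2, 2, 1]

Assembling the blocks gives a Jordan form
J =
  [1, 1, 0, 0, 0]
  [0, 1, 0, 0, 0]
  [0, 0, 1, 1, 0]
  [0, 0, 0, 1, 0]
  [0, 0, 0, 0, 1]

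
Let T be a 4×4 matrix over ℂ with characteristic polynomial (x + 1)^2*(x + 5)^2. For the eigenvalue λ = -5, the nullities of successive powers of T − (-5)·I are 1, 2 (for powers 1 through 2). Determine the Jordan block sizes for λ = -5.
Block sizes for λ = -5: [2]

From the dimensions of kernels of powers, the number of Jordan blocks of size at least j is d_j − d_{j−1} where d_j = dim ker(N^j) (with d_0 = 0). Computing the differences gives [1, 1].
The number of blocks of size exactly k is (#blocks of size ≥ k) − (#blocks of size ≥ k + 1), so the partition is: 1 block(s) of size 2.
In nonincreasing order the block sizes are [2].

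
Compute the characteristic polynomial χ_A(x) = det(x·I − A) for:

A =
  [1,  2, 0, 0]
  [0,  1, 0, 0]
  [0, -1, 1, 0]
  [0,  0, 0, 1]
x^4 - 4*x^3 + 6*x^2 - 4*x + 1

Expanding det(x·I − A) (e.g. by cofactor expansion or by noting that A is similar to its Jordan form J, which has the same characteristic polynomial as A) gives
  χ_A(x) = x^4 - 4*x^3 + 6*x^2 - 4*x + 1
which factors as (x - 1)^4. The eigenvalues (with algebraic multiplicities) are λ = 1 with multiplicity 4.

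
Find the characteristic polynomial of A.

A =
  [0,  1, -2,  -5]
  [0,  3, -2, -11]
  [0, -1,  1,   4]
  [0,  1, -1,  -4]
x^4

Expanding det(x·I − A) (e.g. by cofactor expansion or by noting that A is similar to its Jordan form J, which has the same characteristic polynomial as A) gives
  χ_A(x) = x^4
which factors as x^4. The eigenvalues (with algebraic multiplicities) are λ = 0 with multiplicity 4.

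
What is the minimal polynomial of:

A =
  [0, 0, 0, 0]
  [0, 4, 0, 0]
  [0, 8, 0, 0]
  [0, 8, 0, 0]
x^2 - 4*x

The characteristic polynomial is χ_A(x) = x^3*(x - 4), so the eigenvalues are known. The minimal polynomial is
  m_A(x) = Π_λ (x − λ)^{k_λ}
where k_λ is the size of the *largest* Jordan block for λ (equivalently, the smallest k with (A − λI)^k v = 0 for every generalised eigenvector v of λ).

  λ = 0: largest Jordan block has size 1, contributing (x − 0)
  λ = 4: largest Jordan block has size 1, contributing (x − 4)

So m_A(x) = x*(x - 4) = x^2 - 4*x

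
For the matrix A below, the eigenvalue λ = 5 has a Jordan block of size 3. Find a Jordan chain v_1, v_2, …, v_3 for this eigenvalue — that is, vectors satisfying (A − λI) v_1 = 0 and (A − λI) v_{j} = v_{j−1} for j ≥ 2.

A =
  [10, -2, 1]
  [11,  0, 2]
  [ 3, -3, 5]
A Jordan chain for λ = 5 of length 3:
v_1 = (6, 6, -18)ᵀ
v_2 = (5, 11, 3)ᵀ
v_3 = (1, 0, 0)ᵀ

Let N = A − (5)·I. We want v_3 with N^3 v_3 = 0 but N^2 v_3 ≠ 0; then v_{j-1} := N · v_j for j = 3, …, 2.

Pick v_3 = (1, 0, 0)ᵀ.
Then v_2 = N · v_3 = (5, 11, 3)ᵀ.
Then v_1 = N · v_2 = (6, 6, -18)ᵀ.

Sanity check: (A − (5)·I) v_1 = (0, 0, 0)ᵀ = 0. ✓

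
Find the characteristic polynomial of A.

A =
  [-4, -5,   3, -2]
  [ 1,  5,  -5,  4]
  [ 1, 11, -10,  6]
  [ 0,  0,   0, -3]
x^4 + 12*x^3 + 54*x^2 + 108*x + 81

Expanding det(x·I − A) (e.g. by cofactor expansion or by noting that A is similar to its Jordan form J, which has the same characteristic polynomial as A) gives
  χ_A(x) = x^4 + 12*x^3 + 54*x^2 + 108*x + 81
which factors as (x + 3)^4. The eigenvalues (with algebraic multiplicities) are λ = -3 with multiplicity 4.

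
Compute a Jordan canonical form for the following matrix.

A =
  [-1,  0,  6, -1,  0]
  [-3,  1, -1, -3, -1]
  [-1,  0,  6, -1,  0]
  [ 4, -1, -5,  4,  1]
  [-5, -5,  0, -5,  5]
J_1(0) ⊕ J_1(0) ⊕ J_3(5)

The characteristic polynomial is
  det(x·I − A) = x^5 - 15*x^4 + 75*x^3 - 125*x^2 = x^2*(x - 5)^3

Eigenvalues and multiplicities (the geometric multiplicity of λ is n − rank(A − λI), which equals the number of Jordan blocks for λ):
  λ = 0: algebraic multiplicity = 2, geometric multiplicity = 2
  λ = 5: algebraic multiplicity = 3, geometric multiplicity = 1

Determining the block sizes for each eigenvalue:
  λ = 0: gm = am = 2, so every block has size 1 → block sizes [1, 1]
  λ = 5: one block (gm = 1), so the single block has size am = 3 → block sizes [3]

Assembling the blocks gives a Jordan form
J =
  [0, 0, 0, 0, 0]
  [0, 0, 0, 0, 0]
  [0, 0, 5, 1, 0]
  [0, 0, 0, 5, 1]
  [0, 0, 0, 0, 5]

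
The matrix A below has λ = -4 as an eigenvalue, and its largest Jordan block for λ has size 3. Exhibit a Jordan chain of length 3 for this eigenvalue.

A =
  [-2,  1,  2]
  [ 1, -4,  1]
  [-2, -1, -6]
A Jordan chain for λ = -4 of length 3:
v_1 = (1, 0, -1)ᵀ
v_2 = (2, 1, -2)ᵀ
v_3 = (1, 0, 0)ᵀ

Let N = A − (-4)·I. We want v_3 with N^3 v_3 = 0 but N^2 v_3 ≠ 0; then v_{j-1} := N · v_j for j = 3, …, 2.

Pick v_3 = (1, 0, 0)ᵀ.
Then v_2 = N · v_3 = (2, 1, -2)ᵀ.
Then v_1 = N · v_2 = (1, 0, -1)ᵀ.

Sanity check: (A − (-4)·I) v_1 = (0, 0, 0)ᵀ = 0. ✓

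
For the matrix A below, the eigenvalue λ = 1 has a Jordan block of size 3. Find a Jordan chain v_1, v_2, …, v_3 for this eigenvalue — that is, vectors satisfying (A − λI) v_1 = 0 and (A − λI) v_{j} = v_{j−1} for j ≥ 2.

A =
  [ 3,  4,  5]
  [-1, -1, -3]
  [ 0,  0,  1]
A Jordan chain for λ = 1 of length 3:
v_1 = (-2, 1, 0)ᵀ
v_2 = (5, -3, 0)ᵀ
v_3 = (0, 0, 1)ᵀ

Let N = A − (1)·I. We want v_3 with N^3 v_3 = 0 but N^2 v_3 ≠ 0; then v_{j-1} := N · v_j for j = 3, …, 2.

Pick v_3 = (0, 0, 1)ᵀ.
Then v_2 = N · v_3 = (5, -3, 0)ᵀ.
Then v_1 = N · v_2 = (-2, 1, 0)ᵀ.

Sanity check: (A − (1)·I) v_1 = (0, 0, 0)ᵀ = 0. ✓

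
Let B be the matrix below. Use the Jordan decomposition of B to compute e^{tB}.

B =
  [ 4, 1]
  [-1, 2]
e^{tB} =
  [t*exp(3*t) + exp(3*t), t*exp(3*t)]
  [-t*exp(3*t), -t*exp(3*t) + exp(3*t)]

Strategy: write B = P · J · P⁻¹ where J is a Jordan canonical form, so e^{tB} = P · e^{tJ} · P⁻¹, and e^{tJ} can be computed block-by-block.

B has Jordan form
J =
  [3, 1]
  [0, 3]
(up to reordering of blocks).

Per-block formulas:
  For a 2×2 Jordan block J_2(3): exp(t · J_2(3)) = e^(3t)·(I + t·N), where N is the 2×2 nilpotent shift.

After assembling e^{tJ} and conjugating by P, we get:

e^{tB} =
  [t*exp(3*t) + exp(3*t), t*exp(3*t)]
  [-t*exp(3*t), -t*exp(3*t) + exp(3*t)]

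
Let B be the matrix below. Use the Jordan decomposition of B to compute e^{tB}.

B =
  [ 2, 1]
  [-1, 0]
e^{tB} =
  [t*exp(t) + exp(t), t*exp(t)]
  [-t*exp(t), -t*exp(t) + exp(t)]

Strategy: write B = P · J · P⁻¹ where J is a Jordan canonical form, so e^{tB} = P · e^{tJ} · P⁻¹, and e^{tJ} can be computed block-by-block.

B has Jordan form
J =
  [1, 1]
  [0, 1]
(up to reordering of blocks).

Per-block formulas:
  For a 2×2 Jordan block J_2(1): exp(t · J_2(1)) = e^(1t)·(I + t·N), where N is the 2×2 nilpotent shift.

After assembling e^{tJ} and conjugating by P, we get:

e^{tB} =
  [t*exp(t) + exp(t), t*exp(t)]
  [-t*exp(t), -t*exp(t) + exp(t)]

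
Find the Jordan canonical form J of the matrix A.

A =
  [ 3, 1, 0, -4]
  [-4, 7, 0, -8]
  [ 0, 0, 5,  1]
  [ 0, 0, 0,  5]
J_2(5) ⊕ J_2(5)

The characteristic polynomial is
  det(x·I − A) = x^4 - 20*x^3 + 150*x^2 - 500*x + 625 = (x - 5)^4

Eigenvalues and multiplicities (the geometric multiplicity of λ is n − rank(A − λI), which equals the number of Jordan blocks for λ):
  λ = 5: algebraic multiplicity = 4, geometric multiplicity = 2

Determining the block sizes for each eigenvalue:
  λ = 5: with am = 4 and gm = 2, the partition is not yet determined (e.g. several partitions of 4 into 2 parts exist). Let N = A − (5)·I. Computing rank(N^1) = 2, rank(N^2) = 0; the number of blocks of size ≥ j is rank(N^{j−1}) − rank(N^j), giving [2, 2]. So we have 2 block(s) of size 2 → block sizes [2, 2]

Assembling the blocks gives a Jordan form
J =
  [5, 1, 0, 0]
  [0, 5, 0, 0]
  [0, 0, 5, 1]
  [0, 0, 0, 5]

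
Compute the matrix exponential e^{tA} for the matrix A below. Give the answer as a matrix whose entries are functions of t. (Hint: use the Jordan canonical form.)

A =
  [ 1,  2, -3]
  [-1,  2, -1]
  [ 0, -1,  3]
e^{tA} =
  [-t^2*exp(2*t)/2 - t*exp(2*t) + exp(2*t), t^2*exp(2*t)/2 + 2*t*exp(2*t), -t^2*exp(2*t) - 3*t*exp(2*t)]
  [t^2*exp(2*t)/2 - t*exp(2*t), -t^2*exp(2*t)/2 + exp(2*t), t^2*exp(2*t) - t*exp(2*t)]
  [t^2*exp(2*t)/2, -t^2*exp(2*t)/2 - t*exp(2*t), t^2*exp(2*t) + t*exp(2*t) + exp(2*t)]

Strategy: write A = P · J · P⁻¹ where J is a Jordan canonical form, so e^{tA} = P · e^{tJ} · P⁻¹, and e^{tJ} can be computed block-by-block.

A has Jordan form
J =
  [2, 1, 0]
  [0, 2, 1]
  [0, 0, 2]
(up to reordering of blocks).

Per-block formulas:
  For a 3×3 Jordan block J_3(2): exp(t · J_3(2)) = e^(2t)·(I + t·N + (t^2/2)·N^2), where N is the 3×3 nilpotent shift.

After assembling e^{tJ} and conjugating by P, we get:

e^{tA} =
  [-t^2*exp(2*t)/2 - t*exp(2*t) + exp(2*t), t^2*exp(2*t)/2 + 2*t*exp(2*t), -t^2*exp(2*t) - 3*t*exp(2*t)]
  [t^2*exp(2*t)/2 - t*exp(2*t), -t^2*exp(2*t)/2 + exp(2*t), t^2*exp(2*t) - t*exp(2*t)]
  [t^2*exp(2*t)/2, -t^2*exp(2*t)/2 - t*exp(2*t), t^2*exp(2*t) + t*exp(2*t) + exp(2*t)]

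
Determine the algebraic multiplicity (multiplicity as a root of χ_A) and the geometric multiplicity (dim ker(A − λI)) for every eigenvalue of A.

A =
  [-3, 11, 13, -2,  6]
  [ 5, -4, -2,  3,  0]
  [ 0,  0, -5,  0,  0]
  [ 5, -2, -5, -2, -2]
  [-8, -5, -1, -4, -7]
λ = -5: alg = 4, geom = 2; λ = -1: alg = 1, geom = 1

Step 1 — factor the characteristic polynomial to read off the algebraic multiplicities:
  χ_A(x) = (x + 1)*(x + 5)^4

Step 2 — compute geometric multiplicities via the rank-nullity identity g(λ) = n − rank(A − λI):
  rank(A − (-5)·I) = 3, so dim ker(A − (-5)·I) = n − 3 = 2
  rank(A − (-1)·I) = 4, so dim ker(A − (-1)·I) = n − 4 = 1

Summary:
  λ = -5: algebraic multiplicity = 4, geometric multiplicity = 2
  λ = -1: algebraic multiplicity = 1, geometric multiplicity = 1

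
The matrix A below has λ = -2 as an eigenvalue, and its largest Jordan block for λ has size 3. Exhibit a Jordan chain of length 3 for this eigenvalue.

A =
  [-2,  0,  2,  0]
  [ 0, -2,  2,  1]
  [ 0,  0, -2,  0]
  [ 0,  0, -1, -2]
A Jordan chain for λ = -2 of length 3:
v_1 = (0, -1, 0, 0)ᵀ
v_2 = (2, 2, 0, -1)ᵀ
v_3 = (0, 0, 1, 0)ᵀ

Let N = A − (-2)·I. We want v_3 with N^3 v_3 = 0 but N^2 v_3 ≠ 0; then v_{j-1} := N · v_j for j = 3, …, 2.

Pick v_3 = (0, 0, 1, 0)ᵀ.
Then v_2 = N · v_3 = (2, 2, 0, -1)ᵀ.
Then v_1 = N · v_2 = (0, -1, 0, 0)ᵀ.

Sanity check: (A − (-2)·I) v_1 = (0, 0, 0, 0)ᵀ = 0. ✓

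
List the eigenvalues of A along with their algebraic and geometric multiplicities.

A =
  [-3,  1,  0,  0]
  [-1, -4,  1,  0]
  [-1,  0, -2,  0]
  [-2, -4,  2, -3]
λ = -3: alg = 4, geom = 2

Step 1 — factor the characteristic polynomial to read off the algebraic multiplicities:
  χ_A(x) = (x + 3)^4

Step 2 — compute geometric multiplicities via the rank-nullity identity g(λ) = n − rank(A − λI):
  rank(A − (-3)·I) = 2, so dim ker(A − (-3)·I) = n − 2 = 2

Summary:
  λ = -3: algebraic multiplicity = 4, geometric multiplicity = 2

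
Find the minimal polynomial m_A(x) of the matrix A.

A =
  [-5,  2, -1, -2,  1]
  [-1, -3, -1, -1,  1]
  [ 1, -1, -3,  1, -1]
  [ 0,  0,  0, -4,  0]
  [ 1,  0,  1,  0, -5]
x^3 + 12*x^2 + 48*x + 64

The characteristic polynomial is χ_A(x) = (x + 4)^5, so the eigenvalues are known. The minimal polynomial is
  m_A(x) = Π_λ (x − λ)^{k_λ}
where k_λ is the size of the *largest* Jordan block for λ (equivalently, the smallest k with (A − λI)^k v = 0 for every generalised eigenvector v of λ).

  λ = -4: largest Jordan block has size 3, contributing (x + 4)^3

So m_A(x) = (x + 4)^3 = x^3 + 12*x^2 + 48*x + 64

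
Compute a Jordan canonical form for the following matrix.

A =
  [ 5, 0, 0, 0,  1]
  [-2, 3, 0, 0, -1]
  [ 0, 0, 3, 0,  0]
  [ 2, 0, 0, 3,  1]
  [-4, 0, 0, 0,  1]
J_2(3) ⊕ J_1(3) ⊕ J_1(3) ⊕ J_1(3)

The characteristic polynomial is
  det(x·I − A) = x^5 - 15*x^4 + 90*x^3 - 270*x^2 + 405*x - 243 = (x - 3)^5

Eigenvalues and multiplicities (the geometric multiplicity of λ is n − rank(A − λI), which equals the number of Jordan blocks for λ):
  λ = 3: algebraic multiplicity = 5, geometric multiplicity = 4

Determining the block sizes for each eigenvalue:
  λ = 3: 4 blocks summing to 5 forces exactly one block of size 2 and the rest size 1 → block sizes [2, 1, 1, 1]

Assembling the blocks gives a Jordan form
J =
  [3, 1, 0, 0, 0]
  [0, 3, 0, 0, 0]
  [0, 0, 3, 0, 0]
  [0, 0, 0, 3, 0]
  [0, 0, 0, 0, 3]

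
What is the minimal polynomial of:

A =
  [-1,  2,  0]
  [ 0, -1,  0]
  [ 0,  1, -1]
x^2 + 2*x + 1

The characteristic polynomial is χ_A(x) = (x + 1)^3, so the eigenvalues are known. The minimal polynomial is
  m_A(x) = Π_λ (x − λ)^{k_λ}
where k_λ is the size of the *largest* Jordan block for λ (equivalently, the smallest k with (A − λI)^k v = 0 for every generalised eigenvector v of λ).

  λ = -1: largest Jordan block has size 2, contributing (x + 1)^2

So m_A(x) = (x + 1)^2 = x^2 + 2*x + 1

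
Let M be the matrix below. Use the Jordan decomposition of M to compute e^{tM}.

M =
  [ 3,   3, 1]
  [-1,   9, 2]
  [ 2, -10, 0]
e^{tM} =
  [-t*exp(4*t) + exp(4*t), t^2*exp(4*t) + 3*t*exp(4*t), t^2*exp(4*t)/2 + t*exp(4*t)]
  [-t*exp(4*t), t^2*exp(4*t) + 5*t*exp(4*t) + exp(4*t), t^2*exp(4*t)/2 + 2*t*exp(4*t)]
  [2*t*exp(4*t), -2*t^2*exp(4*t) - 10*t*exp(4*t), -t^2*exp(4*t) - 4*t*exp(4*t) + exp(4*t)]

Strategy: write M = P · J · P⁻¹ where J is a Jordan canonical form, so e^{tM} = P · e^{tJ} · P⁻¹, and e^{tJ} can be computed block-by-block.

M has Jordan form
J =
  [4, 1, 0]
  [0, 4, 1]
  [0, 0, 4]
(up to reordering of blocks).

Per-block formulas:
  For a 3×3 Jordan block J_3(4): exp(t · J_3(4)) = e^(4t)·(I + t·N + (t^2/2)·N^2), where N is the 3×3 nilpotent shift.

After assembling e^{tJ} and conjugating by P, we get:

e^{tM} =
  [-t*exp(4*t) + exp(4*t), t^2*exp(4*t) + 3*t*exp(4*t), t^2*exp(4*t)/2 + t*exp(4*t)]
  [-t*exp(4*t), t^2*exp(4*t) + 5*t*exp(4*t) + exp(4*t), t^2*exp(4*t)/2 + 2*t*exp(4*t)]
  [2*t*exp(4*t), -2*t^2*exp(4*t) - 10*t*exp(4*t), -t^2*exp(4*t) - 4*t*exp(4*t) + exp(4*t)]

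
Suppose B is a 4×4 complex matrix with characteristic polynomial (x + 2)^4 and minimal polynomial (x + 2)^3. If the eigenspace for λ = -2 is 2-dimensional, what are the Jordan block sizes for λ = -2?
Block sizes for λ = -2: [3, 1]

Step 1 — from the characteristic polynomial, algebraic multiplicity of λ = -2 is 4. From dim ker(B − (-2)·I) = 2, there are exactly 2 Jordan blocks for λ = -2.
Step 2 — from the minimal polynomial, the factor (x + 2)^3 tells us the largest block for λ = -2 has size 3.
Step 3 — with total size 4, 2 blocks, and largest block 3, the block sizes (in nonincreasing order) are [3, 1].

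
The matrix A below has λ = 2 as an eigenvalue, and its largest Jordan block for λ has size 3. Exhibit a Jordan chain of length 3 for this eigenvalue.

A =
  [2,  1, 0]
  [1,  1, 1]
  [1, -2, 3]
A Jordan chain for λ = 2 of length 3:
v_1 = (1, 0, -1)ᵀ
v_2 = (0, 1, 1)ᵀ
v_3 = (1, 0, 0)ᵀ

Let N = A − (2)·I. We want v_3 with N^3 v_3 = 0 but N^2 v_3 ≠ 0; then v_{j-1} := N · v_j for j = 3, …, 2.

Pick v_3 = (1, 0, 0)ᵀ.
Then v_2 = N · v_3 = (0, 1, 1)ᵀ.
Then v_1 = N · v_2 = (1, 0, -1)ᵀ.

Sanity check: (A − (2)·I) v_1 = (0, 0, 0)ᵀ = 0. ✓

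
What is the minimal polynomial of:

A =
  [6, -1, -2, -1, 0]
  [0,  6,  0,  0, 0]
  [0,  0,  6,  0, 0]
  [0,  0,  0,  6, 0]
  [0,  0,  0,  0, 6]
x^2 - 12*x + 36

The characteristic polynomial is χ_A(x) = (x - 6)^5, so the eigenvalues are known. The minimal polynomial is
  m_A(x) = Π_λ (x − λ)^{k_λ}
where k_λ is the size of the *largest* Jordan block for λ (equivalently, the smallest k with (A − λI)^k v = 0 for every generalised eigenvector v of λ).

  λ = 6: largest Jordan block has size 2, contributing (x − 6)^2

So m_A(x) = (x - 6)^2 = x^2 - 12*x + 36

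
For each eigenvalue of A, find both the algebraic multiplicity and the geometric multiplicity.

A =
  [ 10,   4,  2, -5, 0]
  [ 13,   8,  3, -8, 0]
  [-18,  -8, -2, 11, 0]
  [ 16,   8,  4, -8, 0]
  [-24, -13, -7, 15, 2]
λ = 2: alg = 5, geom = 2

Step 1 — factor the characteristic polynomial to read off the algebraic multiplicities:
  χ_A(x) = (x - 2)^5

Step 2 — compute geometric multiplicities via the rank-nullity identity g(λ) = n − rank(A − λI):
  rank(A − (2)·I) = 3, so dim ker(A − (2)·I) = n − 3 = 2

Summary:
  λ = 2: algebraic multiplicity = 5, geometric multiplicity = 2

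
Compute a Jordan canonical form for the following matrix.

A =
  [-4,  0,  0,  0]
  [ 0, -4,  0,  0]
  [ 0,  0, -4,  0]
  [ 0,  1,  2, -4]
J_2(-4) ⊕ J_1(-4) ⊕ J_1(-4)

The characteristic polynomial is
  det(x·I − A) = x^4 + 16*x^3 + 96*x^2 + 256*x + 256 = (x + 4)^4

Eigenvalues and multiplicities (the geometric multiplicity of λ is n − rank(A − λI), which equals the number of Jordan blocks for λ):
  λ = -4: algebraic multiplicity = 4, geometric multiplicity = 3

Determining the block sizes for each eigenvalue:
  λ = -4: 3 blocks summing to 4 forces exactly one block of size 2 and the rest size 1 → block sizes [2, 1, 1]

Assembling the blocks gives a Jordan form
J =
  [-4,  1,  0,  0]
  [ 0, -4,  0,  0]
  [ 0,  0, -4,  0]
  [ 0,  0,  0, -4]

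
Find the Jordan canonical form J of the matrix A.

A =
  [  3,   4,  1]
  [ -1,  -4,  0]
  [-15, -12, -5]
J_3(-2)

The characteristic polynomial is
  det(x·I − A) = x^3 + 6*x^2 + 12*x + 8 = (x + 2)^3

Eigenvalues and multiplicities (the geometric multiplicity of λ is n − rank(A − λI), which equals the number of Jordan blocks for λ):
  λ = -2: algebraic multiplicity = 3, geometric multiplicity = 1

Determining the block sizes for each eigenvalue:
  λ = -2: one block (gm = 1), so the single block has size am = 3 → block sizes [3]

Assembling the blocks gives a Jordan form
J =
  [-2,  1,  0]
  [ 0, -2,  1]
  [ 0,  0, -2]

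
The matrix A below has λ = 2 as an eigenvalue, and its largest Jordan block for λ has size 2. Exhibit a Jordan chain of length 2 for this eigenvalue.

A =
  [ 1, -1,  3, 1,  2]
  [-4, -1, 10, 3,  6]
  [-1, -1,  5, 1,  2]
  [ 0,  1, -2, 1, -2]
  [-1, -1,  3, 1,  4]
A Jordan chain for λ = 2 of length 2:
v_1 = (-1, -4, -1, 0, -1)ᵀ
v_2 = (1, 0, 0, 0, 0)ᵀ

Let N = A − (2)·I. We want v_2 with N^2 v_2 = 0 but N^1 v_2 ≠ 0; then v_{j-1} := N · v_j for j = 2, …, 2.

Pick v_2 = (1, 0, 0, 0, 0)ᵀ.
Then v_1 = N · v_2 = (-1, -4, -1, 0, -1)ᵀ.

Sanity check: (A − (2)·I) v_1 = (0, 0, 0, 0, 0)ᵀ = 0. ✓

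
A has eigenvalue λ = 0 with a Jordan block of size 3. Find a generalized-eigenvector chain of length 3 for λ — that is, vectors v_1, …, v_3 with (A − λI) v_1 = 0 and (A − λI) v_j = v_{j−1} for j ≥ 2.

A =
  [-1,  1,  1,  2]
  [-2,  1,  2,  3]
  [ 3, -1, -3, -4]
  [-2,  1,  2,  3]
A Jordan chain for λ = 0 of length 3:
v_1 = (-2, 0, -2, 0)ᵀ
v_2 = (-1, -2, 3, -2)ᵀ
v_3 = (1, 0, 0, 0)ᵀ

Let N = A − (0)·I. We want v_3 with N^3 v_3 = 0 but N^2 v_3 ≠ 0; then v_{j-1} := N · v_j for j = 3, …, 2.

Pick v_3 = (1, 0, 0, 0)ᵀ.
Then v_2 = N · v_3 = (-1, -2, 3, -2)ᵀ.
Then v_1 = N · v_2 = (-2, 0, -2, 0)ᵀ.

Sanity check: (A − (0)·I) v_1 = (0, 0, 0, 0)ᵀ = 0. ✓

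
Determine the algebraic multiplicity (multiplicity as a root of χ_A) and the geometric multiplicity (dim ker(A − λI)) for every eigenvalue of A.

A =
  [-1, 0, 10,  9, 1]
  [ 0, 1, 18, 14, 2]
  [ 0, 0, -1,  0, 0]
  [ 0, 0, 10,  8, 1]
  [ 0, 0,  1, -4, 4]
λ = -1: alg = 2, geom = 2; λ = 1: alg = 1, geom = 1; λ = 6: alg = 2, geom = 1

Step 1 — factor the characteristic polynomial to read off the algebraic multiplicities:
  χ_A(x) = (x - 6)^2*(x - 1)*(x + 1)^2

Step 2 — compute geometric multiplicities via the rank-nullity identity g(λ) = n − rank(A − λI):
  rank(A − (-1)·I) = 3, so dim ker(A − (-1)·I) = n − 3 = 2
  rank(A − (1)·I) = 4, so dim ker(A − (1)·I) = n − 4 = 1
  rank(A − (6)·I) = 4, so dim ker(A − (6)·I) = n − 4 = 1

Summary:
  λ = -1: algebraic multiplicity = 2, geometric multiplicity = 2
  λ = 1: algebraic multiplicity = 1, geometric multiplicity = 1
  λ = 6: algebraic multiplicity = 2, geometric multiplicity = 1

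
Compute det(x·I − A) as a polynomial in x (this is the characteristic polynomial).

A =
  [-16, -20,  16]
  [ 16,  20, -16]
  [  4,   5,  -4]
x^3

Expanding det(x·I − A) (e.g. by cofactor expansion or by noting that A is similar to its Jordan form J, which has the same characteristic polynomial as A) gives
  χ_A(x) = x^3
which factors as x^3. The eigenvalues (with algebraic multiplicities) are λ = 0 with multiplicity 3.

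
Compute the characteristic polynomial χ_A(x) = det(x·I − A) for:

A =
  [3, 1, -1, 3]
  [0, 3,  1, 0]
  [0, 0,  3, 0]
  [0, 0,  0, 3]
x^4 - 12*x^3 + 54*x^2 - 108*x + 81

Expanding det(x·I − A) (e.g. by cofactor expansion or by noting that A is similar to its Jordan form J, which has the same characteristic polynomial as A) gives
  χ_A(x) = x^4 - 12*x^3 + 54*x^2 - 108*x + 81
which factors as (x - 3)^4. The eigenvalues (with algebraic multiplicities) are λ = 3 with multiplicity 4.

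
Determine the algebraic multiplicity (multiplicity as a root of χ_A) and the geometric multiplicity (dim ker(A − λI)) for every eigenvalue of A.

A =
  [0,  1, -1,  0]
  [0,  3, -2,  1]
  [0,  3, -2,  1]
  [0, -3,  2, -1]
λ = 0: alg = 4, geom = 2

Step 1 — factor the characteristic polynomial to read off the algebraic multiplicities:
  χ_A(x) = x^4

Step 2 — compute geometric multiplicities via the rank-nullity identity g(λ) = n − rank(A − λI):
  rank(A − (0)·I) = 2, so dim ker(A − (0)·I) = n − 2 = 2

Summary:
  λ = 0: algebraic multiplicity = 4, geometric multiplicity = 2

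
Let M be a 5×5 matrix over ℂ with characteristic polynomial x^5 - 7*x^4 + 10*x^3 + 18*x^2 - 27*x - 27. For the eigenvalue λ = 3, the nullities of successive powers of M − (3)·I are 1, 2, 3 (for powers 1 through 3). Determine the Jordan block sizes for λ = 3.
Block sizes for λ = 3: [3]

From the dimensions of kernels of powers, the number of Jordan blocks of size at least j is d_j − d_{j−1} where d_j = dim ker(N^j) (with d_0 = 0). Computing the differences gives [1, 1, 1].
The number of blocks of size exactly k is (#blocks of size ≥ k) − (#blocks of size ≥ k + 1), so the partition is: 1 block(s) of size 3.
In nonincreasing order the block sizes are [3].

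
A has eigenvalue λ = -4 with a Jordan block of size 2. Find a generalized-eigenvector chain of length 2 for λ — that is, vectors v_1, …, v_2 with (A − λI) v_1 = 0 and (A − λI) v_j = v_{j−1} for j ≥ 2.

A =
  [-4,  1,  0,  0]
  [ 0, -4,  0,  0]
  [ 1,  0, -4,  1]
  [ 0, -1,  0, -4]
A Jordan chain for λ = -4 of length 2:
v_1 = (0, 0, 1, 0)ᵀ
v_2 = (1, 0, 0, 0)ᵀ

Let N = A − (-4)·I. We want v_2 with N^2 v_2 = 0 but N^1 v_2 ≠ 0; then v_{j-1} := N · v_j for j = 2, …, 2.

Pick v_2 = (1, 0, 0, 0)ᵀ.
Then v_1 = N · v_2 = (0, 0, 1, 0)ᵀ.

Sanity check: (A − (-4)·I) v_1 = (0, 0, 0, 0)ᵀ = 0. ✓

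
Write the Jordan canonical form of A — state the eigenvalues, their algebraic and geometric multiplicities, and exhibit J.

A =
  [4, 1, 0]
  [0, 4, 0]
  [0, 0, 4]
J_2(4) ⊕ J_1(4)

The characteristic polynomial is
  det(x·I − A) = x^3 - 12*x^2 + 48*x - 64 = (x - 4)^3

Eigenvalues and multiplicities (the geometric multiplicity of λ is n − rank(A − λI), which equals the number of Jordan blocks for λ):
  λ = 4: algebraic multiplicity = 3, geometric multiplicity = 2

Determining the block sizes for each eigenvalue:
  λ = 4: 2 blocks summing to 3 forces exactly one block of size 2 and the rest size 1 → block sizes [2, 1]

Assembling the blocks gives a Jordan form
J =
  [4, 1, 0]
  [0, 4, 0]
  [0, 0, 4]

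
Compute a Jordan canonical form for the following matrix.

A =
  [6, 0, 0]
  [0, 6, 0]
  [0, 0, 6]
J_1(6) ⊕ J_1(6) ⊕ J_1(6)

The characteristic polynomial is
  det(x·I − A) = x^3 - 18*x^2 + 108*x - 216 = (x - 6)^3

Eigenvalues and multiplicities (the geometric multiplicity of λ is n − rank(A − λI), which equals the number of Jordan blocks for λ):
  λ = 6: algebraic multiplicity = 3, geometric multiplicity = 3

Determining the block sizes for each eigenvalue:
  λ = 6: gm = am = 3, so every block has size 1 → block sizes [1, 1, 1]

Assembling the blocks gives a Jordan form
J =
  [6, 0, 0]
  [0, 6, 0]
  [0, 0, 6]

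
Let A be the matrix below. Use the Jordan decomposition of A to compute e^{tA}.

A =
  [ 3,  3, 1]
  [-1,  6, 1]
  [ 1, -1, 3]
e^{tA} =
  [-t^2*exp(4*t)/2 - t*exp(4*t) + exp(4*t), t^2*exp(4*t) + 3*t*exp(4*t), t^2*exp(4*t)/2 + t*exp(4*t)]
  [-t*exp(4*t), 2*t*exp(4*t) + exp(4*t), t*exp(4*t)]
  [-t^2*exp(4*t)/2 + t*exp(4*t), t^2*exp(4*t) - t*exp(4*t), t^2*exp(4*t)/2 - t*exp(4*t) + exp(4*t)]

Strategy: write A = P · J · P⁻¹ where J is a Jordan canonical form, so e^{tA} = P · e^{tJ} · P⁻¹, and e^{tJ} can be computed block-by-block.

A has Jordan form
J =
  [4, 1, 0]
  [0, 4, 1]
  [0, 0, 4]
(up to reordering of blocks).

Per-block formulas:
  For a 3×3 Jordan block J_3(4): exp(t · J_3(4)) = e^(4t)·(I + t·N + (t^2/2)·N^2), where N is the 3×3 nilpotent shift.

After assembling e^{tJ} and conjugating by P, we get:

e^{tA} =
  [-t^2*exp(4*t)/2 - t*exp(4*t) + exp(4*t), t^2*exp(4*t) + 3*t*exp(4*t), t^2*exp(4*t)/2 + t*exp(4*t)]
  [-t*exp(4*t), 2*t*exp(4*t) + exp(4*t), t*exp(4*t)]
  [-t^2*exp(4*t)/2 + t*exp(4*t), t^2*exp(4*t) - t*exp(4*t), t^2*exp(4*t)/2 - t*exp(4*t) + exp(4*t)]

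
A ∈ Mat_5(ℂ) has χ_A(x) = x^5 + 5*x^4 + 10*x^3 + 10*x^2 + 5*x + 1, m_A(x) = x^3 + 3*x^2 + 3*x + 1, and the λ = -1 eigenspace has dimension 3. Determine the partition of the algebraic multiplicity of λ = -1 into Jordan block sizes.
Block sizes for λ = -1: [3, 1, 1]

Step 1 — from the characteristic polynomial, algebraic multiplicity of λ = -1 is 5. From dim ker(A − (-1)·I) = 3, there are exactly 3 Jordan blocks for λ = -1.
Step 2 — from the minimal polynomial, the factor (x + 1)^3 tells us the largest block for λ = -1 has size 3.
Step 3 — with total size 5, 3 blocks, and largest block 3, the block sizes (in nonincreasing order) are [3, 1, 1].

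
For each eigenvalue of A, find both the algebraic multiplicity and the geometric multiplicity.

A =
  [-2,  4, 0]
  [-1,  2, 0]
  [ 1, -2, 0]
λ = 0: alg = 3, geom = 2

Step 1 — factor the characteristic polynomial to read off the algebraic multiplicities:
  χ_A(x) = x^3

Step 2 — compute geometric multiplicities via the rank-nullity identity g(λ) = n − rank(A − λI):
  rank(A − (0)·I) = 1, so dim ker(A − (0)·I) = n − 1 = 2

Summary:
  λ = 0: algebraic multiplicity = 3, geometric multiplicity = 2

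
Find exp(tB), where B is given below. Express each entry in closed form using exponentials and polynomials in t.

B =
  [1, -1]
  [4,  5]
e^{tB} =
  [-2*t*exp(3*t) + exp(3*t), -t*exp(3*t)]
  [4*t*exp(3*t), 2*t*exp(3*t) + exp(3*t)]

Strategy: write B = P · J · P⁻¹ where J is a Jordan canonical form, so e^{tB} = P · e^{tJ} · P⁻¹, and e^{tJ} can be computed block-by-block.

B has Jordan form
J =
  [3, 1]
  [0, 3]
(up to reordering of blocks).

Per-block formulas:
  For a 2×2 Jordan block J_2(3): exp(t · J_2(3)) = e^(3t)·(I + t·N), where N is the 2×2 nilpotent shift.

After assembling e^{tJ} and conjugating by P, we get:

e^{tB} =
  [-2*t*exp(3*t) + exp(3*t), -t*exp(3*t)]
  [4*t*exp(3*t), 2*t*exp(3*t) + exp(3*t)]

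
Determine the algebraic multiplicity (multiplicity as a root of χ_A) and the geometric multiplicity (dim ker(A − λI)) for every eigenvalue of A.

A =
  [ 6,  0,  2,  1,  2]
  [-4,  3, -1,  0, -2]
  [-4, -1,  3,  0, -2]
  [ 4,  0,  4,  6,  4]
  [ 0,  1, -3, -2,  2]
λ = 4: alg = 5, geom = 3

Step 1 — factor the characteristic polynomial to read off the algebraic multiplicities:
  χ_A(x) = (x - 4)^5

Step 2 — compute geometric multiplicities via the rank-nullity identity g(λ) = n − rank(A − λI):
  rank(A − (4)·I) = 2, so dim ker(A − (4)·I) = n − 2 = 3

Summary:
  λ = 4: algebraic multiplicity = 5, geometric multiplicity = 3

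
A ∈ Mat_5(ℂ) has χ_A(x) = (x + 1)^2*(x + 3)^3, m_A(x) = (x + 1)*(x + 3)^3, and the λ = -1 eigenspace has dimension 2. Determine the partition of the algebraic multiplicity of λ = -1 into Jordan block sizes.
Block sizes for λ = -1: [1, 1]

Step 1 — from the characteristic polynomial, algebraic multiplicity of λ = -1 is 2. From dim ker(A − (-1)·I) = 2, there are exactly 2 Jordan blocks for λ = -1.
Step 2 — from the minimal polynomial, the factor (x + 1) tells us the largest block for λ = -1 has size 1.
Step 3 — with total size 2, 2 blocks, and largest block 1, the block sizes (in nonincreasing order) are [1, 1].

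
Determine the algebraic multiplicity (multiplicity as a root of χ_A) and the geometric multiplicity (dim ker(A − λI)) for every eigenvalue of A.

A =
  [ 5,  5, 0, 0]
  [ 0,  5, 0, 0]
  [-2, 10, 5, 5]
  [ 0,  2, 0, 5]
λ = 5: alg = 4, geom = 2

Step 1 — factor the characteristic polynomial to read off the algebraic multiplicities:
  χ_A(x) = (x - 5)^4

Step 2 — compute geometric multiplicities via the rank-nullity identity g(λ) = n − rank(A − λI):
  rank(A − (5)·I) = 2, so dim ker(A − (5)·I) = n − 2 = 2

Summary:
  λ = 5: algebraic multiplicity = 4, geometric multiplicity = 2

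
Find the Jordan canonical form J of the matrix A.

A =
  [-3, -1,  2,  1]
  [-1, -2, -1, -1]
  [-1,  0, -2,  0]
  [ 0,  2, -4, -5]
J_3(-3) ⊕ J_1(-3)

The characteristic polynomial is
  det(x·I − A) = x^4 + 12*x^3 + 54*x^2 + 108*x + 81 = (x + 3)^4

Eigenvalues and multiplicities (the geometric multiplicity of λ is n − rank(A − λI), which equals the number of Jordan blocks for λ):
  λ = -3: algebraic multiplicity = 4, geometric multiplicity = 2

Determining the block sizes for each eigenvalue:
  λ = -3: with am = 4 and gm = 2, the partition is not yet determined (e.g. several partitions of 4 into 2 parts exist). Let N = A − (-3)·I. Computing rank(N^1) = 2, rank(N^2) = 1, rank(N^3) = 0; the number of blocks of size ≥ j is rank(N^{j−1}) − rank(N^j), giving [2, 1, 1]. So we have 1 block(s) of size 3, 1 block(s) of size 1 → block sizes [3, 1]

Assembling the blocks gives a Jordan form
J =
  [-3,  1,  0,  0]
  [ 0, -3,  1,  0]
  [ 0,  0, -3,  0]
  [ 0,  0,  0, -3]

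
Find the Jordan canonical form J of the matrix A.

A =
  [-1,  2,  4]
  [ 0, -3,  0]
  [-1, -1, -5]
J_2(-3) ⊕ J_1(-3)

The characteristic polynomial is
  det(x·I − A) = x^3 + 9*x^2 + 27*x + 27 = (x + 3)^3

Eigenvalues and multiplicities (the geometric multiplicity of λ is n − rank(A − λI), which equals the number of Jordan blocks for λ):
  λ = -3: algebraic multiplicity = 3, geometric multiplicity = 2

Determining the block sizes for each eigenvalue:
  λ = -3: 2 blocks summing to 3 forces exactly one block of size 2 and the rest size 1 → block sizes [2, 1]

Assembling the blocks gives a Jordan form
J =
  [-3,  1,  0]
  [ 0, -3,  0]
  [ 0,  0, -3]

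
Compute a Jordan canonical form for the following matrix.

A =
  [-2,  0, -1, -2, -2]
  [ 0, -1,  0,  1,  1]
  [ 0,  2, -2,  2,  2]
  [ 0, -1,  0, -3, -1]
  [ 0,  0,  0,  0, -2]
J_2(-2) ⊕ J_2(-2) ⊕ J_1(-2)

The characteristic polynomial is
  det(x·I − A) = x^5 + 10*x^4 + 40*x^3 + 80*x^2 + 80*x + 32 = (x + 2)^5

Eigenvalues and multiplicities (the geometric multiplicity of λ is n − rank(A − λI), which equals the number of Jordan blocks for λ):
  λ = -2: algebraic multiplicity = 5, geometric multiplicity = 3

Determining the block sizes for each eigenvalue:
  λ = -2: with am = 5 and gm = 3, the partition is not yet determined (e.g. several partitions of 5 into 3 parts exist). Let N = A − (-2)·I. Computing rank(N^1) = 2, rank(N^2) = 0; the number of blocks of size ≥ j is rank(N^{j−1}) − rank(N^j), giving [3, 2]. So we have 2 block(s) of size 2, 1 block(s) of size 1 → block sizes [2, 2, 1]

Assembling the blocks gives a Jordan form
J =
  [-2,  1,  0,  0,  0]
  [ 0, -2,  0,  0,  0]
  [ 0,  0, -2,  1,  0]
  [ 0,  0,  0, -2,  0]
  [ 0,  0,  0,  0, -2]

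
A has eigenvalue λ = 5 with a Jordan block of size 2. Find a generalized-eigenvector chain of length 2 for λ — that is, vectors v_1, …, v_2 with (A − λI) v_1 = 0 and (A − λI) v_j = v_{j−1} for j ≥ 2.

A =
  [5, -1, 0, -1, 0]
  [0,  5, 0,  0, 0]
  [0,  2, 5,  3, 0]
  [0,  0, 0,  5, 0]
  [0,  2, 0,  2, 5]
A Jordan chain for λ = 5 of length 2:
v_1 = (-1, 0, 2, 0, 2)ᵀ
v_2 = (0, 1, 0, 0, 0)ᵀ

Let N = A − (5)·I. We want v_2 with N^2 v_2 = 0 but N^1 v_2 ≠ 0; then v_{j-1} := N · v_j for j = 2, …, 2.

Pick v_2 = (0, 1, 0, 0, 0)ᵀ.
Then v_1 = N · v_2 = (-1, 0, 2, 0, 2)ᵀ.

Sanity check: (A − (5)·I) v_1 = (0, 0, 0, 0, 0)ᵀ = 0. ✓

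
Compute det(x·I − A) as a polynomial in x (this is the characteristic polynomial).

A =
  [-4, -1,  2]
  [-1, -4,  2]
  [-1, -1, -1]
x^3 + 9*x^2 + 27*x + 27

Expanding det(x·I − A) (e.g. by cofactor expansion or by noting that A is similar to its Jordan form J, which has the same characteristic polynomial as A) gives
  χ_A(x) = x^3 + 9*x^2 + 27*x + 27
which factors as (x + 3)^3. The eigenvalues (with algebraic multiplicities) are λ = -3 with multiplicity 3.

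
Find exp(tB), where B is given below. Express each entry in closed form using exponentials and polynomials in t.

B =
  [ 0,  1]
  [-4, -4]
e^{tB} =
  [2*t*exp(-2*t) + exp(-2*t), t*exp(-2*t)]
  [-4*t*exp(-2*t), -2*t*exp(-2*t) + exp(-2*t)]

Strategy: write B = P · J · P⁻¹ where J is a Jordan canonical form, so e^{tB} = P · e^{tJ} · P⁻¹, and e^{tJ} can be computed block-by-block.

B has Jordan form
J =
  [-2,  1]
  [ 0, -2]
(up to reordering of blocks).

Per-block formulas:
  For a 2×2 Jordan block J_2(-2): exp(t · J_2(-2)) = e^(-2t)·(I + t·N), where N is the 2×2 nilpotent shift.

After assembling e^{tJ} and conjugating by P, we get:

e^{tB} =
  [2*t*exp(-2*t) + exp(-2*t), t*exp(-2*t)]
  [-4*t*exp(-2*t), -2*t*exp(-2*t) + exp(-2*t)]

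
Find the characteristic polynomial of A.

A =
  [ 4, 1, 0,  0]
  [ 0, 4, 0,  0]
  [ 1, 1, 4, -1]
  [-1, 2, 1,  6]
x^4 - 18*x^3 + 121*x^2 - 360*x + 400

Expanding det(x·I − A) (e.g. by cofactor expansion or by noting that A is similar to its Jordan form J, which has the same characteristic polynomial as A) gives
  χ_A(x) = x^4 - 18*x^3 + 121*x^2 - 360*x + 400
which factors as (x - 5)^2*(x - 4)^2. The eigenvalues (with algebraic multiplicities) are λ = 4 with multiplicity 2, λ = 5 with multiplicity 2.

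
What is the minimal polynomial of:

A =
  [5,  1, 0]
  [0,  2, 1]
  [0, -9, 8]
x^3 - 15*x^2 + 75*x - 125

The characteristic polynomial is χ_A(x) = (x - 5)^3, so the eigenvalues are known. The minimal polynomial is
  m_A(x) = Π_λ (x − λ)^{k_λ}
where k_λ is the size of the *largest* Jordan block for λ (equivalently, the smallest k with (A − λI)^k v = 0 for every generalised eigenvector v of λ).

  λ = 5: largest Jordan block has size 3, contributing (x − 5)^3

So m_A(x) = (x - 5)^3 = x^3 - 15*x^2 + 75*x - 125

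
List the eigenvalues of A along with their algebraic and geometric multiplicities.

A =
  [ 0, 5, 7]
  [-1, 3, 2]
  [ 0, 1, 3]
λ = 2: alg = 3, geom = 1

Step 1 — factor the characteristic polynomial to read off the algebraic multiplicities:
  χ_A(x) = (x - 2)^3

Step 2 — compute geometric multiplicities via the rank-nullity identity g(λ) = n − rank(A − λI):
  rank(A − (2)·I) = 2, so dim ker(A − (2)·I) = n − 2 = 1

Summary:
  λ = 2: algebraic multiplicity = 3, geometric multiplicity = 1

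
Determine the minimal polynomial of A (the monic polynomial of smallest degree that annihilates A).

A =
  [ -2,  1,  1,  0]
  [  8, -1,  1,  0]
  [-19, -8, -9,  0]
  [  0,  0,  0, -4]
x^3 + 12*x^2 + 48*x + 64

The characteristic polynomial is χ_A(x) = (x + 4)^4, so the eigenvalues are known. The minimal polynomial is
  m_A(x) = Π_λ (x − λ)^{k_λ}
where k_λ is the size of the *largest* Jordan block for λ (equivalently, the smallest k with (A − λI)^k v = 0 for every generalised eigenvector v of λ).

  λ = -4: largest Jordan block has size 3, contributing (x + 4)^3

So m_A(x) = (x + 4)^3 = x^3 + 12*x^2 + 48*x + 64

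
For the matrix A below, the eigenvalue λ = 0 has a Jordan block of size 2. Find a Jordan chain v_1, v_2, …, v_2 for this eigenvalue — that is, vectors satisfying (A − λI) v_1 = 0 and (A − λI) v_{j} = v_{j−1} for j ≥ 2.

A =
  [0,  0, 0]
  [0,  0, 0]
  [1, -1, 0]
A Jordan chain for λ = 0 of length 2:
v_1 = (0, 0, 1)ᵀ
v_2 = (1, 0, 0)ᵀ

Let N = A − (0)·I. We want v_2 with N^2 v_2 = 0 but N^1 v_2 ≠ 0; then v_{j-1} := N · v_j for j = 2, …, 2.

Pick v_2 = (1, 0, 0)ᵀ.
Then v_1 = N · v_2 = (0, 0, 1)ᵀ.

Sanity check: (A − (0)·I) v_1 = (0, 0, 0)ᵀ = 0. ✓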